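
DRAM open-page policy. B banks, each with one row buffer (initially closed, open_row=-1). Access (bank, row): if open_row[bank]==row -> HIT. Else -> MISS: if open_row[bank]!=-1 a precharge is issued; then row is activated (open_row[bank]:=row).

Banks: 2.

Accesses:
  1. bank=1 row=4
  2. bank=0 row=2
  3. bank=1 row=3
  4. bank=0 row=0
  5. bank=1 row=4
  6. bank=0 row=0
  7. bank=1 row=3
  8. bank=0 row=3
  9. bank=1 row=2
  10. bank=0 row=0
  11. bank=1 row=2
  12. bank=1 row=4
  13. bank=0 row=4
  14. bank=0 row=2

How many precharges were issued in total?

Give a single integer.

Acc 1: bank1 row4 -> MISS (open row4); precharges=0
Acc 2: bank0 row2 -> MISS (open row2); precharges=0
Acc 3: bank1 row3 -> MISS (open row3); precharges=1
Acc 4: bank0 row0 -> MISS (open row0); precharges=2
Acc 5: bank1 row4 -> MISS (open row4); precharges=3
Acc 6: bank0 row0 -> HIT
Acc 7: bank1 row3 -> MISS (open row3); precharges=4
Acc 8: bank0 row3 -> MISS (open row3); precharges=5
Acc 9: bank1 row2 -> MISS (open row2); precharges=6
Acc 10: bank0 row0 -> MISS (open row0); precharges=7
Acc 11: bank1 row2 -> HIT
Acc 12: bank1 row4 -> MISS (open row4); precharges=8
Acc 13: bank0 row4 -> MISS (open row4); precharges=9
Acc 14: bank0 row2 -> MISS (open row2); precharges=10

Answer: 10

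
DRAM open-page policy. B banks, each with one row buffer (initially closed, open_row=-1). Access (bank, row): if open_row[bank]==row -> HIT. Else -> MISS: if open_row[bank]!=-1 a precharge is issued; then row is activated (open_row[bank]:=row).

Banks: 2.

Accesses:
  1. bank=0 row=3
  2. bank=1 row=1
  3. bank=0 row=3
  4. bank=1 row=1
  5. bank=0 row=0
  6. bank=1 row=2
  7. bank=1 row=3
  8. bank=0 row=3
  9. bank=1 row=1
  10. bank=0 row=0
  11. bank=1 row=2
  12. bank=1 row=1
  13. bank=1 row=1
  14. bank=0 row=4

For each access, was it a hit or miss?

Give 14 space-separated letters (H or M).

Answer: M M H H M M M M M M M M H M

Derivation:
Acc 1: bank0 row3 -> MISS (open row3); precharges=0
Acc 2: bank1 row1 -> MISS (open row1); precharges=0
Acc 3: bank0 row3 -> HIT
Acc 4: bank1 row1 -> HIT
Acc 5: bank0 row0 -> MISS (open row0); precharges=1
Acc 6: bank1 row2 -> MISS (open row2); precharges=2
Acc 7: bank1 row3 -> MISS (open row3); precharges=3
Acc 8: bank0 row3 -> MISS (open row3); precharges=4
Acc 9: bank1 row1 -> MISS (open row1); precharges=5
Acc 10: bank0 row0 -> MISS (open row0); precharges=6
Acc 11: bank1 row2 -> MISS (open row2); precharges=7
Acc 12: bank1 row1 -> MISS (open row1); precharges=8
Acc 13: bank1 row1 -> HIT
Acc 14: bank0 row4 -> MISS (open row4); precharges=9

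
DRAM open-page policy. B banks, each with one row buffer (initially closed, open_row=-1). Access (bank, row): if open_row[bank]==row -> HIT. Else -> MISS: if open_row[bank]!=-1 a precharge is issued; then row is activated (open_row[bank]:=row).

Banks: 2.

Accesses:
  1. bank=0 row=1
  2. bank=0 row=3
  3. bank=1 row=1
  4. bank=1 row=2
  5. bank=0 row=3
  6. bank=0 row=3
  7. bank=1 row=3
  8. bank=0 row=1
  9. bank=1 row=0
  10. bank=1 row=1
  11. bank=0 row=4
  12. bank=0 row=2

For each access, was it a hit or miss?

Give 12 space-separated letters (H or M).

Answer: M M M M H H M M M M M M

Derivation:
Acc 1: bank0 row1 -> MISS (open row1); precharges=0
Acc 2: bank0 row3 -> MISS (open row3); precharges=1
Acc 3: bank1 row1 -> MISS (open row1); precharges=1
Acc 4: bank1 row2 -> MISS (open row2); precharges=2
Acc 5: bank0 row3 -> HIT
Acc 6: bank0 row3 -> HIT
Acc 7: bank1 row3 -> MISS (open row3); precharges=3
Acc 8: bank0 row1 -> MISS (open row1); precharges=4
Acc 9: bank1 row0 -> MISS (open row0); precharges=5
Acc 10: bank1 row1 -> MISS (open row1); precharges=6
Acc 11: bank0 row4 -> MISS (open row4); precharges=7
Acc 12: bank0 row2 -> MISS (open row2); precharges=8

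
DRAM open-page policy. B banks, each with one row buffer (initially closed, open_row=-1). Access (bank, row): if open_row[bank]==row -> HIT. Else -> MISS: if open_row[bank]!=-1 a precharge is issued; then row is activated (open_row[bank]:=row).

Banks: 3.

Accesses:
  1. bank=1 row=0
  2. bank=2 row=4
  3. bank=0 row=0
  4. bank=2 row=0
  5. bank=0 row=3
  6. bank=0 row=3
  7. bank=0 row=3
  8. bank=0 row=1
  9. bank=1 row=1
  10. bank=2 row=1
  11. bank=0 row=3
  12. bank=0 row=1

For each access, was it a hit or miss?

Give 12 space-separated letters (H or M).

Answer: M M M M M H H M M M M M

Derivation:
Acc 1: bank1 row0 -> MISS (open row0); precharges=0
Acc 2: bank2 row4 -> MISS (open row4); precharges=0
Acc 3: bank0 row0 -> MISS (open row0); precharges=0
Acc 4: bank2 row0 -> MISS (open row0); precharges=1
Acc 5: bank0 row3 -> MISS (open row3); precharges=2
Acc 6: bank0 row3 -> HIT
Acc 7: bank0 row3 -> HIT
Acc 8: bank0 row1 -> MISS (open row1); precharges=3
Acc 9: bank1 row1 -> MISS (open row1); precharges=4
Acc 10: bank2 row1 -> MISS (open row1); precharges=5
Acc 11: bank0 row3 -> MISS (open row3); precharges=6
Acc 12: bank0 row1 -> MISS (open row1); precharges=7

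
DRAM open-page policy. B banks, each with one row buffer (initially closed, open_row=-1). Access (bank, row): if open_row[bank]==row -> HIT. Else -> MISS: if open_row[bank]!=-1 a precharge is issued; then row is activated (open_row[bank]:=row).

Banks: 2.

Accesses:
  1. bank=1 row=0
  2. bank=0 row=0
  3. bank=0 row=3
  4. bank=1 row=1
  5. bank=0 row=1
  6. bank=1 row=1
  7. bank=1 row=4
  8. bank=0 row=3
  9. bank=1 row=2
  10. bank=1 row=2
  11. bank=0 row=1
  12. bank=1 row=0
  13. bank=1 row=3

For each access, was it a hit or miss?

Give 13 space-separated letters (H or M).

Answer: M M M M M H M M M H M M M

Derivation:
Acc 1: bank1 row0 -> MISS (open row0); precharges=0
Acc 2: bank0 row0 -> MISS (open row0); precharges=0
Acc 3: bank0 row3 -> MISS (open row3); precharges=1
Acc 4: bank1 row1 -> MISS (open row1); precharges=2
Acc 5: bank0 row1 -> MISS (open row1); precharges=3
Acc 6: bank1 row1 -> HIT
Acc 7: bank1 row4 -> MISS (open row4); precharges=4
Acc 8: bank0 row3 -> MISS (open row3); precharges=5
Acc 9: bank1 row2 -> MISS (open row2); precharges=6
Acc 10: bank1 row2 -> HIT
Acc 11: bank0 row1 -> MISS (open row1); precharges=7
Acc 12: bank1 row0 -> MISS (open row0); precharges=8
Acc 13: bank1 row3 -> MISS (open row3); precharges=9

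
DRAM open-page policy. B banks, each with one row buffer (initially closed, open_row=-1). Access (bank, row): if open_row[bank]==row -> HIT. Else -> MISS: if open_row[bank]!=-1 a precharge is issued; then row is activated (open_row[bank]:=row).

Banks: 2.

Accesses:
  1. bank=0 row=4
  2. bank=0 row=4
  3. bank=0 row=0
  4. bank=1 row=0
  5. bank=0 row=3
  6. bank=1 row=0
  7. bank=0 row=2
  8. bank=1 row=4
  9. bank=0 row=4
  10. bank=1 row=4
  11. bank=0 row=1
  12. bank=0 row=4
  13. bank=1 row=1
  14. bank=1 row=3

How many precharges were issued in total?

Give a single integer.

Answer: 9

Derivation:
Acc 1: bank0 row4 -> MISS (open row4); precharges=0
Acc 2: bank0 row4 -> HIT
Acc 3: bank0 row0 -> MISS (open row0); precharges=1
Acc 4: bank1 row0 -> MISS (open row0); precharges=1
Acc 5: bank0 row3 -> MISS (open row3); precharges=2
Acc 6: bank1 row0 -> HIT
Acc 7: bank0 row2 -> MISS (open row2); precharges=3
Acc 8: bank1 row4 -> MISS (open row4); precharges=4
Acc 9: bank0 row4 -> MISS (open row4); precharges=5
Acc 10: bank1 row4 -> HIT
Acc 11: bank0 row1 -> MISS (open row1); precharges=6
Acc 12: bank0 row4 -> MISS (open row4); precharges=7
Acc 13: bank1 row1 -> MISS (open row1); precharges=8
Acc 14: bank1 row3 -> MISS (open row3); precharges=9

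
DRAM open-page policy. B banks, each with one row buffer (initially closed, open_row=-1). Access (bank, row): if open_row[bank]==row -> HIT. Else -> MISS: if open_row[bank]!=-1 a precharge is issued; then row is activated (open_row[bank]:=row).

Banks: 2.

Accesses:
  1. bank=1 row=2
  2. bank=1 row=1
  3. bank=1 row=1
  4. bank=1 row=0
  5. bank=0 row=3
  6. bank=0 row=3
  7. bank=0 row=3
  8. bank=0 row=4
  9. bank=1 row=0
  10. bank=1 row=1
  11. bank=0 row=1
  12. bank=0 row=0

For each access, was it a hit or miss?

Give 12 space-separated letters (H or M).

Answer: M M H M M H H M H M M M

Derivation:
Acc 1: bank1 row2 -> MISS (open row2); precharges=0
Acc 2: bank1 row1 -> MISS (open row1); precharges=1
Acc 3: bank1 row1 -> HIT
Acc 4: bank1 row0 -> MISS (open row0); precharges=2
Acc 5: bank0 row3 -> MISS (open row3); precharges=2
Acc 6: bank0 row3 -> HIT
Acc 7: bank0 row3 -> HIT
Acc 8: bank0 row4 -> MISS (open row4); precharges=3
Acc 9: bank1 row0 -> HIT
Acc 10: bank1 row1 -> MISS (open row1); precharges=4
Acc 11: bank0 row1 -> MISS (open row1); precharges=5
Acc 12: bank0 row0 -> MISS (open row0); precharges=6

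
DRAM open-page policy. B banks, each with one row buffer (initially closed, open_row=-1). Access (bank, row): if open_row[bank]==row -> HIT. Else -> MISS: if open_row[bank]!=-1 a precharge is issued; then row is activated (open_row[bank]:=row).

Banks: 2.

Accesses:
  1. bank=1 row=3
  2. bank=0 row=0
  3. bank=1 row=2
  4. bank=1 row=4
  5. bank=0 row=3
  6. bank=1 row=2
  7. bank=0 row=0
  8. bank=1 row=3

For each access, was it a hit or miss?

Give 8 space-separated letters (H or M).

Answer: M M M M M M M M

Derivation:
Acc 1: bank1 row3 -> MISS (open row3); precharges=0
Acc 2: bank0 row0 -> MISS (open row0); precharges=0
Acc 3: bank1 row2 -> MISS (open row2); precharges=1
Acc 4: bank1 row4 -> MISS (open row4); precharges=2
Acc 5: bank0 row3 -> MISS (open row3); precharges=3
Acc 6: bank1 row2 -> MISS (open row2); precharges=4
Acc 7: bank0 row0 -> MISS (open row0); precharges=5
Acc 8: bank1 row3 -> MISS (open row3); precharges=6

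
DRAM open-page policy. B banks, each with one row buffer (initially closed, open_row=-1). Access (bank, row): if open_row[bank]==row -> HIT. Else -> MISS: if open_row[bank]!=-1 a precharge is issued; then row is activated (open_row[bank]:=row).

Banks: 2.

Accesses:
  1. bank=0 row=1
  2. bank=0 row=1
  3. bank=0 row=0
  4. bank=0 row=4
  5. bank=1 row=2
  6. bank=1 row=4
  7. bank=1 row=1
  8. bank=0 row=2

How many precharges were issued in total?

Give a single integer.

Answer: 5

Derivation:
Acc 1: bank0 row1 -> MISS (open row1); precharges=0
Acc 2: bank0 row1 -> HIT
Acc 3: bank0 row0 -> MISS (open row0); precharges=1
Acc 4: bank0 row4 -> MISS (open row4); precharges=2
Acc 5: bank1 row2 -> MISS (open row2); precharges=2
Acc 6: bank1 row4 -> MISS (open row4); precharges=3
Acc 7: bank1 row1 -> MISS (open row1); precharges=4
Acc 8: bank0 row2 -> MISS (open row2); precharges=5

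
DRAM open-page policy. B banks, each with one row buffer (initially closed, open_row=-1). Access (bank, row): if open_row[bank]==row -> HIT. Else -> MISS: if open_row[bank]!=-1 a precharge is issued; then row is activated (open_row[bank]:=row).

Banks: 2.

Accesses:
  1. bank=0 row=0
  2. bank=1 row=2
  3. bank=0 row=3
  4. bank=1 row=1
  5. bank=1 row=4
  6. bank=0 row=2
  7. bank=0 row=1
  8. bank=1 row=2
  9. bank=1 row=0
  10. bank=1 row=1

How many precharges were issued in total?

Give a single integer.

Acc 1: bank0 row0 -> MISS (open row0); precharges=0
Acc 2: bank1 row2 -> MISS (open row2); precharges=0
Acc 3: bank0 row3 -> MISS (open row3); precharges=1
Acc 4: bank1 row1 -> MISS (open row1); precharges=2
Acc 5: bank1 row4 -> MISS (open row4); precharges=3
Acc 6: bank0 row2 -> MISS (open row2); precharges=4
Acc 7: bank0 row1 -> MISS (open row1); precharges=5
Acc 8: bank1 row2 -> MISS (open row2); precharges=6
Acc 9: bank1 row0 -> MISS (open row0); precharges=7
Acc 10: bank1 row1 -> MISS (open row1); precharges=8

Answer: 8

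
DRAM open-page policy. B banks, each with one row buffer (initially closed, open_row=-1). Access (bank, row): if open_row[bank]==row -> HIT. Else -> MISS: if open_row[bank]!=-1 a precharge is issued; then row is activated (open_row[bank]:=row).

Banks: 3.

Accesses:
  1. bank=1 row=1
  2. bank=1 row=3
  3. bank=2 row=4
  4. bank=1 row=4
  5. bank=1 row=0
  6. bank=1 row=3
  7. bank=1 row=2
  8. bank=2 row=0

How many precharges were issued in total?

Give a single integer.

Acc 1: bank1 row1 -> MISS (open row1); precharges=0
Acc 2: bank1 row3 -> MISS (open row3); precharges=1
Acc 3: bank2 row4 -> MISS (open row4); precharges=1
Acc 4: bank1 row4 -> MISS (open row4); precharges=2
Acc 5: bank1 row0 -> MISS (open row0); precharges=3
Acc 6: bank1 row3 -> MISS (open row3); precharges=4
Acc 7: bank1 row2 -> MISS (open row2); precharges=5
Acc 8: bank2 row0 -> MISS (open row0); precharges=6

Answer: 6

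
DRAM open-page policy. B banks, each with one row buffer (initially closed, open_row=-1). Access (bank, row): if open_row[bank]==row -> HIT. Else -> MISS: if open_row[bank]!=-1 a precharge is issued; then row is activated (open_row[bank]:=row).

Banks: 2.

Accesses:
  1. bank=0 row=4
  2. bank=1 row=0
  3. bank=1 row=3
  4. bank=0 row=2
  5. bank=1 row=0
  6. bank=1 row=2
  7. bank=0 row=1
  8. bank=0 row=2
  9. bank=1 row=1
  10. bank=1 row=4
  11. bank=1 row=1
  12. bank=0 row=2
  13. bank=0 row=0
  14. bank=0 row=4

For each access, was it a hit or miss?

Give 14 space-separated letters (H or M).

Answer: M M M M M M M M M M M H M M

Derivation:
Acc 1: bank0 row4 -> MISS (open row4); precharges=0
Acc 2: bank1 row0 -> MISS (open row0); precharges=0
Acc 3: bank1 row3 -> MISS (open row3); precharges=1
Acc 4: bank0 row2 -> MISS (open row2); precharges=2
Acc 5: bank1 row0 -> MISS (open row0); precharges=3
Acc 6: bank1 row2 -> MISS (open row2); precharges=4
Acc 7: bank0 row1 -> MISS (open row1); precharges=5
Acc 8: bank0 row2 -> MISS (open row2); precharges=6
Acc 9: bank1 row1 -> MISS (open row1); precharges=7
Acc 10: bank1 row4 -> MISS (open row4); precharges=8
Acc 11: bank1 row1 -> MISS (open row1); precharges=9
Acc 12: bank0 row2 -> HIT
Acc 13: bank0 row0 -> MISS (open row0); precharges=10
Acc 14: bank0 row4 -> MISS (open row4); precharges=11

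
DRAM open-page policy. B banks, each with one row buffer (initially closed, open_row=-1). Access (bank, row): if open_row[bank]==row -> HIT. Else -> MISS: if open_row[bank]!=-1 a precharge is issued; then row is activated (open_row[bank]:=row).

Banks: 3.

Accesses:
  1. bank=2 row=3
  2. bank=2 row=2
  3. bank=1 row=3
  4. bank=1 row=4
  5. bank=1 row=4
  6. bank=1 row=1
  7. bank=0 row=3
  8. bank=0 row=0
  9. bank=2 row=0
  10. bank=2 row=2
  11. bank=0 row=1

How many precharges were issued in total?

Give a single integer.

Acc 1: bank2 row3 -> MISS (open row3); precharges=0
Acc 2: bank2 row2 -> MISS (open row2); precharges=1
Acc 3: bank1 row3 -> MISS (open row3); precharges=1
Acc 4: bank1 row4 -> MISS (open row4); precharges=2
Acc 5: bank1 row4 -> HIT
Acc 6: bank1 row1 -> MISS (open row1); precharges=3
Acc 7: bank0 row3 -> MISS (open row3); precharges=3
Acc 8: bank0 row0 -> MISS (open row0); precharges=4
Acc 9: bank2 row0 -> MISS (open row0); precharges=5
Acc 10: bank2 row2 -> MISS (open row2); precharges=6
Acc 11: bank0 row1 -> MISS (open row1); precharges=7

Answer: 7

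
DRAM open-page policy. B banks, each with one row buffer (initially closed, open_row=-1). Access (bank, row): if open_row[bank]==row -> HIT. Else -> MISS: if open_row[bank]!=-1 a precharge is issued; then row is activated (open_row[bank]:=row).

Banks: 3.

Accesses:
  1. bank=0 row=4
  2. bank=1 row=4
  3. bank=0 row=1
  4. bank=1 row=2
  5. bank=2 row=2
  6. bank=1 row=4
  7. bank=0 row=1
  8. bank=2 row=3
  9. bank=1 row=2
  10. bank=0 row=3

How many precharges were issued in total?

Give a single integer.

Answer: 6

Derivation:
Acc 1: bank0 row4 -> MISS (open row4); precharges=0
Acc 2: bank1 row4 -> MISS (open row4); precharges=0
Acc 3: bank0 row1 -> MISS (open row1); precharges=1
Acc 4: bank1 row2 -> MISS (open row2); precharges=2
Acc 5: bank2 row2 -> MISS (open row2); precharges=2
Acc 6: bank1 row4 -> MISS (open row4); precharges=3
Acc 7: bank0 row1 -> HIT
Acc 8: bank2 row3 -> MISS (open row3); precharges=4
Acc 9: bank1 row2 -> MISS (open row2); precharges=5
Acc 10: bank0 row3 -> MISS (open row3); precharges=6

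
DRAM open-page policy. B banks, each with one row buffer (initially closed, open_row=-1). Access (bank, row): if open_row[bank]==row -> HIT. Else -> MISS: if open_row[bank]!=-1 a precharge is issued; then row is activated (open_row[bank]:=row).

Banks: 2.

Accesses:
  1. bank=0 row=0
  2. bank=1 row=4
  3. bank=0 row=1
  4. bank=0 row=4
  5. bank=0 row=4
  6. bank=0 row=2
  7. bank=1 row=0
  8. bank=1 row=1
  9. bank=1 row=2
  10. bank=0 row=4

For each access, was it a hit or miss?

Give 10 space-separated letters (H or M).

Acc 1: bank0 row0 -> MISS (open row0); precharges=0
Acc 2: bank1 row4 -> MISS (open row4); precharges=0
Acc 3: bank0 row1 -> MISS (open row1); precharges=1
Acc 4: bank0 row4 -> MISS (open row4); precharges=2
Acc 5: bank0 row4 -> HIT
Acc 6: bank0 row2 -> MISS (open row2); precharges=3
Acc 7: bank1 row0 -> MISS (open row0); precharges=4
Acc 8: bank1 row1 -> MISS (open row1); precharges=5
Acc 9: bank1 row2 -> MISS (open row2); precharges=6
Acc 10: bank0 row4 -> MISS (open row4); precharges=7

Answer: M M M M H M M M M M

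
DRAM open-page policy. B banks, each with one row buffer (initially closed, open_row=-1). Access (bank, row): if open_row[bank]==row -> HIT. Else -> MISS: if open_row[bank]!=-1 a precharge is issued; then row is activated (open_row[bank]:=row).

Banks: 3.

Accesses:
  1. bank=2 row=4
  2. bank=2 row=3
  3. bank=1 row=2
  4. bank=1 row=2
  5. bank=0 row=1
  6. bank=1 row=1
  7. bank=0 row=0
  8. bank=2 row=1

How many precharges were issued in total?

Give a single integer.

Acc 1: bank2 row4 -> MISS (open row4); precharges=0
Acc 2: bank2 row3 -> MISS (open row3); precharges=1
Acc 3: bank1 row2 -> MISS (open row2); precharges=1
Acc 4: bank1 row2 -> HIT
Acc 5: bank0 row1 -> MISS (open row1); precharges=1
Acc 6: bank1 row1 -> MISS (open row1); precharges=2
Acc 7: bank0 row0 -> MISS (open row0); precharges=3
Acc 8: bank2 row1 -> MISS (open row1); precharges=4

Answer: 4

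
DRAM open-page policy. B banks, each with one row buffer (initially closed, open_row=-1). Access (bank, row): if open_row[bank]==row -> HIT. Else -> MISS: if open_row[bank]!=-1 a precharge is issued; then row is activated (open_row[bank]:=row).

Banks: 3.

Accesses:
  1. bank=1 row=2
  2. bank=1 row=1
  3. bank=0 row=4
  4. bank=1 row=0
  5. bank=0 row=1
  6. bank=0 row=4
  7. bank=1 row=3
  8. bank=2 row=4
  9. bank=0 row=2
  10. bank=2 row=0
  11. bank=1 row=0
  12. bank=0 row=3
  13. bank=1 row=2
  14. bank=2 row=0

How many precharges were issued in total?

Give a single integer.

Answer: 10

Derivation:
Acc 1: bank1 row2 -> MISS (open row2); precharges=0
Acc 2: bank1 row1 -> MISS (open row1); precharges=1
Acc 3: bank0 row4 -> MISS (open row4); precharges=1
Acc 4: bank1 row0 -> MISS (open row0); precharges=2
Acc 5: bank0 row1 -> MISS (open row1); precharges=3
Acc 6: bank0 row4 -> MISS (open row4); precharges=4
Acc 7: bank1 row3 -> MISS (open row3); precharges=5
Acc 8: bank2 row4 -> MISS (open row4); precharges=5
Acc 9: bank0 row2 -> MISS (open row2); precharges=6
Acc 10: bank2 row0 -> MISS (open row0); precharges=7
Acc 11: bank1 row0 -> MISS (open row0); precharges=8
Acc 12: bank0 row3 -> MISS (open row3); precharges=9
Acc 13: bank1 row2 -> MISS (open row2); precharges=10
Acc 14: bank2 row0 -> HIT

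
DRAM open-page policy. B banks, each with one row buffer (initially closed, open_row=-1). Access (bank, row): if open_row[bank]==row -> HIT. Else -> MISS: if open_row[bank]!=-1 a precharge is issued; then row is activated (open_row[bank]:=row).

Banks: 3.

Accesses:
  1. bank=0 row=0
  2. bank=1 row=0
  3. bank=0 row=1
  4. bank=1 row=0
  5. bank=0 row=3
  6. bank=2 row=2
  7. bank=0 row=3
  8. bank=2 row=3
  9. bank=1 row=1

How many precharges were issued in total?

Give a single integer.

Acc 1: bank0 row0 -> MISS (open row0); precharges=0
Acc 2: bank1 row0 -> MISS (open row0); precharges=0
Acc 3: bank0 row1 -> MISS (open row1); precharges=1
Acc 4: bank1 row0 -> HIT
Acc 5: bank0 row3 -> MISS (open row3); precharges=2
Acc 6: bank2 row2 -> MISS (open row2); precharges=2
Acc 7: bank0 row3 -> HIT
Acc 8: bank2 row3 -> MISS (open row3); precharges=3
Acc 9: bank1 row1 -> MISS (open row1); precharges=4

Answer: 4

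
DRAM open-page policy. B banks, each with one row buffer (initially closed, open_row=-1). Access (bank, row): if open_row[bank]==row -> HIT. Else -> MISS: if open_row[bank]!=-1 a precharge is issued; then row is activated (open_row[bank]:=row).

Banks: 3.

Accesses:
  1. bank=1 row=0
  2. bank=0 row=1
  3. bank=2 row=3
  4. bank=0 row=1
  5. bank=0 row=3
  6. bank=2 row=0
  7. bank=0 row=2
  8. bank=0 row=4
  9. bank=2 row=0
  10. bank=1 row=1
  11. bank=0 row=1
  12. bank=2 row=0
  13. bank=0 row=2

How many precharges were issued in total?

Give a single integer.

Answer: 7

Derivation:
Acc 1: bank1 row0 -> MISS (open row0); precharges=0
Acc 2: bank0 row1 -> MISS (open row1); precharges=0
Acc 3: bank2 row3 -> MISS (open row3); precharges=0
Acc 4: bank0 row1 -> HIT
Acc 5: bank0 row3 -> MISS (open row3); precharges=1
Acc 6: bank2 row0 -> MISS (open row0); precharges=2
Acc 7: bank0 row2 -> MISS (open row2); precharges=3
Acc 8: bank0 row4 -> MISS (open row4); precharges=4
Acc 9: bank2 row0 -> HIT
Acc 10: bank1 row1 -> MISS (open row1); precharges=5
Acc 11: bank0 row1 -> MISS (open row1); precharges=6
Acc 12: bank2 row0 -> HIT
Acc 13: bank0 row2 -> MISS (open row2); precharges=7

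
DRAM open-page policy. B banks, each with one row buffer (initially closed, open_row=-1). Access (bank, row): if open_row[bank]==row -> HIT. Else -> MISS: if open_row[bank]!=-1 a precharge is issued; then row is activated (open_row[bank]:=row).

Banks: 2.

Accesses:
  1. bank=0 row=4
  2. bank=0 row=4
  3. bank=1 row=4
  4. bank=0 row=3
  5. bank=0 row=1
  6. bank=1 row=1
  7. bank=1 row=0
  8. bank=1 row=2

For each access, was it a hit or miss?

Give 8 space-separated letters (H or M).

Acc 1: bank0 row4 -> MISS (open row4); precharges=0
Acc 2: bank0 row4 -> HIT
Acc 3: bank1 row4 -> MISS (open row4); precharges=0
Acc 4: bank0 row3 -> MISS (open row3); precharges=1
Acc 5: bank0 row1 -> MISS (open row1); precharges=2
Acc 6: bank1 row1 -> MISS (open row1); precharges=3
Acc 7: bank1 row0 -> MISS (open row0); precharges=4
Acc 8: bank1 row2 -> MISS (open row2); precharges=5

Answer: M H M M M M M M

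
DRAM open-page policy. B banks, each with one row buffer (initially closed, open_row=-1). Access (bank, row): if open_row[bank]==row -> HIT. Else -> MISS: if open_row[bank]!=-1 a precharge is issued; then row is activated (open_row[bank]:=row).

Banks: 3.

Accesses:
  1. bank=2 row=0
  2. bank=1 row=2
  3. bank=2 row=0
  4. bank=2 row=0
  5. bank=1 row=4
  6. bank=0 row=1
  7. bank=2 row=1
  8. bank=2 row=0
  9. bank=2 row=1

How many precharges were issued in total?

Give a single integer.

Acc 1: bank2 row0 -> MISS (open row0); precharges=0
Acc 2: bank1 row2 -> MISS (open row2); precharges=0
Acc 3: bank2 row0 -> HIT
Acc 4: bank2 row0 -> HIT
Acc 5: bank1 row4 -> MISS (open row4); precharges=1
Acc 6: bank0 row1 -> MISS (open row1); precharges=1
Acc 7: bank2 row1 -> MISS (open row1); precharges=2
Acc 8: bank2 row0 -> MISS (open row0); precharges=3
Acc 9: bank2 row1 -> MISS (open row1); precharges=4

Answer: 4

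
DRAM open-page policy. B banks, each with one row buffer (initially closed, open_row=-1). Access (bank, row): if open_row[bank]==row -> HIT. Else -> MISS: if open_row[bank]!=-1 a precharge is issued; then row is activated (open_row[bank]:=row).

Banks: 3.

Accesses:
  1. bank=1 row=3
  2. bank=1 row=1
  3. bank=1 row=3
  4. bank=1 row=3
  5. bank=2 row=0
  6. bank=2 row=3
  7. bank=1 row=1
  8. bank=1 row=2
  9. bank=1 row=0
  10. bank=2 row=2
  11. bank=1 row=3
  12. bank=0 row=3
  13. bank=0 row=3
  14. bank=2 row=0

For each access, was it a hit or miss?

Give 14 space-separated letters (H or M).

Answer: M M M H M M M M M M M M H M

Derivation:
Acc 1: bank1 row3 -> MISS (open row3); precharges=0
Acc 2: bank1 row1 -> MISS (open row1); precharges=1
Acc 3: bank1 row3 -> MISS (open row3); precharges=2
Acc 4: bank1 row3 -> HIT
Acc 5: bank2 row0 -> MISS (open row0); precharges=2
Acc 6: bank2 row3 -> MISS (open row3); precharges=3
Acc 7: bank1 row1 -> MISS (open row1); precharges=4
Acc 8: bank1 row2 -> MISS (open row2); precharges=5
Acc 9: bank1 row0 -> MISS (open row0); precharges=6
Acc 10: bank2 row2 -> MISS (open row2); precharges=7
Acc 11: bank1 row3 -> MISS (open row3); precharges=8
Acc 12: bank0 row3 -> MISS (open row3); precharges=8
Acc 13: bank0 row3 -> HIT
Acc 14: bank2 row0 -> MISS (open row0); precharges=9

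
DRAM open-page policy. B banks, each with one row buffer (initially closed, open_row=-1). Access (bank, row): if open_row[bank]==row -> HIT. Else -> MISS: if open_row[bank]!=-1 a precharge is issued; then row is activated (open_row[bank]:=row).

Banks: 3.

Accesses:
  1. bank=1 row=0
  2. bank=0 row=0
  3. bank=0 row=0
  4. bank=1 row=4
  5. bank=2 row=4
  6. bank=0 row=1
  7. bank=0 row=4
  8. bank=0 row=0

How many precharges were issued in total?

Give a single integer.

Acc 1: bank1 row0 -> MISS (open row0); precharges=0
Acc 2: bank0 row0 -> MISS (open row0); precharges=0
Acc 3: bank0 row0 -> HIT
Acc 4: bank1 row4 -> MISS (open row4); precharges=1
Acc 5: bank2 row4 -> MISS (open row4); precharges=1
Acc 6: bank0 row1 -> MISS (open row1); precharges=2
Acc 7: bank0 row4 -> MISS (open row4); precharges=3
Acc 8: bank0 row0 -> MISS (open row0); precharges=4

Answer: 4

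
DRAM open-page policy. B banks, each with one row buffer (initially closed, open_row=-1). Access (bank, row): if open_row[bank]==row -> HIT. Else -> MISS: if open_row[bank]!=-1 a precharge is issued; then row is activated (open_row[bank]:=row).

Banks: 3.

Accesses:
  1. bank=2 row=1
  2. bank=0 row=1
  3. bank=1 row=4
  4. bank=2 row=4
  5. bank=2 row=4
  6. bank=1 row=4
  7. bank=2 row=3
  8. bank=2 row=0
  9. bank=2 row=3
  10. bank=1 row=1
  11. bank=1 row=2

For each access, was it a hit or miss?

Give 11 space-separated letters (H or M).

Answer: M M M M H H M M M M M

Derivation:
Acc 1: bank2 row1 -> MISS (open row1); precharges=0
Acc 2: bank0 row1 -> MISS (open row1); precharges=0
Acc 3: bank1 row4 -> MISS (open row4); precharges=0
Acc 4: bank2 row4 -> MISS (open row4); precharges=1
Acc 5: bank2 row4 -> HIT
Acc 6: bank1 row4 -> HIT
Acc 7: bank2 row3 -> MISS (open row3); precharges=2
Acc 8: bank2 row0 -> MISS (open row0); precharges=3
Acc 9: bank2 row3 -> MISS (open row3); precharges=4
Acc 10: bank1 row1 -> MISS (open row1); precharges=5
Acc 11: bank1 row2 -> MISS (open row2); precharges=6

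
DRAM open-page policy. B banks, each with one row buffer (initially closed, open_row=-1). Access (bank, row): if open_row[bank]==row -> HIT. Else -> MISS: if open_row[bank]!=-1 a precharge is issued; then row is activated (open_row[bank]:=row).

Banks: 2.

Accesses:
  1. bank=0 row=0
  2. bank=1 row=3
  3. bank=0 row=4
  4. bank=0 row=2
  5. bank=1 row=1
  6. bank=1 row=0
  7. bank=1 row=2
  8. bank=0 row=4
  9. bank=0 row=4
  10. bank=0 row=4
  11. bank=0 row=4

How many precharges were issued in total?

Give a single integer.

Acc 1: bank0 row0 -> MISS (open row0); precharges=0
Acc 2: bank1 row3 -> MISS (open row3); precharges=0
Acc 3: bank0 row4 -> MISS (open row4); precharges=1
Acc 4: bank0 row2 -> MISS (open row2); precharges=2
Acc 5: bank1 row1 -> MISS (open row1); precharges=3
Acc 6: bank1 row0 -> MISS (open row0); precharges=4
Acc 7: bank1 row2 -> MISS (open row2); precharges=5
Acc 8: bank0 row4 -> MISS (open row4); precharges=6
Acc 9: bank0 row4 -> HIT
Acc 10: bank0 row4 -> HIT
Acc 11: bank0 row4 -> HIT

Answer: 6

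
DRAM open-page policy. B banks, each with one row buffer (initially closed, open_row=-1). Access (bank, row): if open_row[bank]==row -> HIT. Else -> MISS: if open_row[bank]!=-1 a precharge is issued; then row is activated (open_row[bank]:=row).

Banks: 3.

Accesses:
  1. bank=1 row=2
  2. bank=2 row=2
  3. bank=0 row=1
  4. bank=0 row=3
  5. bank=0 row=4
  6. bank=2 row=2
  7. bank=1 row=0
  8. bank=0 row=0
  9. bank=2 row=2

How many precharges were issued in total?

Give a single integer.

Answer: 4

Derivation:
Acc 1: bank1 row2 -> MISS (open row2); precharges=0
Acc 2: bank2 row2 -> MISS (open row2); precharges=0
Acc 3: bank0 row1 -> MISS (open row1); precharges=0
Acc 4: bank0 row3 -> MISS (open row3); precharges=1
Acc 5: bank0 row4 -> MISS (open row4); precharges=2
Acc 6: bank2 row2 -> HIT
Acc 7: bank1 row0 -> MISS (open row0); precharges=3
Acc 8: bank0 row0 -> MISS (open row0); precharges=4
Acc 9: bank2 row2 -> HIT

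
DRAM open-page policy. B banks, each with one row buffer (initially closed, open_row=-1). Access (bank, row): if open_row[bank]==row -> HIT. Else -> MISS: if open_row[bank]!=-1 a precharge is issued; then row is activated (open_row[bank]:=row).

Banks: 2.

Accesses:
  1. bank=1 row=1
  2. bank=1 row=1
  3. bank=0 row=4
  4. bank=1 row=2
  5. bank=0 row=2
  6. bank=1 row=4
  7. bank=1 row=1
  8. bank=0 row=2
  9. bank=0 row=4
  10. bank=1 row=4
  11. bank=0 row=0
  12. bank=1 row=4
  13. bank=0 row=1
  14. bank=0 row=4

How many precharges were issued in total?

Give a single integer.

Answer: 9

Derivation:
Acc 1: bank1 row1 -> MISS (open row1); precharges=0
Acc 2: bank1 row1 -> HIT
Acc 3: bank0 row4 -> MISS (open row4); precharges=0
Acc 4: bank1 row2 -> MISS (open row2); precharges=1
Acc 5: bank0 row2 -> MISS (open row2); precharges=2
Acc 6: bank1 row4 -> MISS (open row4); precharges=3
Acc 7: bank1 row1 -> MISS (open row1); precharges=4
Acc 8: bank0 row2 -> HIT
Acc 9: bank0 row4 -> MISS (open row4); precharges=5
Acc 10: bank1 row4 -> MISS (open row4); precharges=6
Acc 11: bank0 row0 -> MISS (open row0); precharges=7
Acc 12: bank1 row4 -> HIT
Acc 13: bank0 row1 -> MISS (open row1); precharges=8
Acc 14: bank0 row4 -> MISS (open row4); precharges=9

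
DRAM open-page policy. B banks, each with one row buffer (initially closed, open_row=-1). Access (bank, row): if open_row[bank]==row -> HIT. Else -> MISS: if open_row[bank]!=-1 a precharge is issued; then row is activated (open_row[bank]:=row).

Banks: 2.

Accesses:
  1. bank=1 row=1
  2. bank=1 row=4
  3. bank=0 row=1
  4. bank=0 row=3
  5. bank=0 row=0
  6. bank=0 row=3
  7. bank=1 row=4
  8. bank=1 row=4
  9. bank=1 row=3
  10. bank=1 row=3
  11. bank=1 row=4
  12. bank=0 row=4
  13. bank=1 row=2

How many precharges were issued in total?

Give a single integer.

Acc 1: bank1 row1 -> MISS (open row1); precharges=0
Acc 2: bank1 row4 -> MISS (open row4); precharges=1
Acc 3: bank0 row1 -> MISS (open row1); precharges=1
Acc 4: bank0 row3 -> MISS (open row3); precharges=2
Acc 5: bank0 row0 -> MISS (open row0); precharges=3
Acc 6: bank0 row3 -> MISS (open row3); precharges=4
Acc 7: bank1 row4 -> HIT
Acc 8: bank1 row4 -> HIT
Acc 9: bank1 row3 -> MISS (open row3); precharges=5
Acc 10: bank1 row3 -> HIT
Acc 11: bank1 row4 -> MISS (open row4); precharges=6
Acc 12: bank0 row4 -> MISS (open row4); precharges=7
Acc 13: bank1 row2 -> MISS (open row2); precharges=8

Answer: 8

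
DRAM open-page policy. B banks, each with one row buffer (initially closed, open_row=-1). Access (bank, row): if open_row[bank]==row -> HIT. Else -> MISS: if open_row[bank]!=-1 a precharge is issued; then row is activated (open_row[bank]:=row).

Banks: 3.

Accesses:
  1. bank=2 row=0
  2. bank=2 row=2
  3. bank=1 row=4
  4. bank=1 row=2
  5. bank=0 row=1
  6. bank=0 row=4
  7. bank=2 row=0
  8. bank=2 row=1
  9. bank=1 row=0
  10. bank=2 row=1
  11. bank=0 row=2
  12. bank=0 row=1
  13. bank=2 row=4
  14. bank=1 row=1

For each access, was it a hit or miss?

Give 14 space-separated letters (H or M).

Answer: M M M M M M M M M H M M M M

Derivation:
Acc 1: bank2 row0 -> MISS (open row0); precharges=0
Acc 2: bank2 row2 -> MISS (open row2); precharges=1
Acc 3: bank1 row4 -> MISS (open row4); precharges=1
Acc 4: bank1 row2 -> MISS (open row2); precharges=2
Acc 5: bank0 row1 -> MISS (open row1); precharges=2
Acc 6: bank0 row4 -> MISS (open row4); precharges=3
Acc 7: bank2 row0 -> MISS (open row0); precharges=4
Acc 8: bank2 row1 -> MISS (open row1); precharges=5
Acc 9: bank1 row0 -> MISS (open row0); precharges=6
Acc 10: bank2 row1 -> HIT
Acc 11: bank0 row2 -> MISS (open row2); precharges=7
Acc 12: bank0 row1 -> MISS (open row1); precharges=8
Acc 13: bank2 row4 -> MISS (open row4); precharges=9
Acc 14: bank1 row1 -> MISS (open row1); precharges=10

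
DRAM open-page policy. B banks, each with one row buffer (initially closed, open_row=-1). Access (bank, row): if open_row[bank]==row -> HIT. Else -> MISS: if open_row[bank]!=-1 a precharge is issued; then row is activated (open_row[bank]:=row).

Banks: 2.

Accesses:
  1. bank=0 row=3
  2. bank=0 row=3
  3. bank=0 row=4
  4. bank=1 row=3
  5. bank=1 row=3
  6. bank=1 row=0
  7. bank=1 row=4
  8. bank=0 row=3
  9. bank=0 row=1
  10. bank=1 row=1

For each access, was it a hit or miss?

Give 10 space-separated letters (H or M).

Answer: M H M M H M M M M M

Derivation:
Acc 1: bank0 row3 -> MISS (open row3); precharges=0
Acc 2: bank0 row3 -> HIT
Acc 3: bank0 row4 -> MISS (open row4); precharges=1
Acc 4: bank1 row3 -> MISS (open row3); precharges=1
Acc 5: bank1 row3 -> HIT
Acc 6: bank1 row0 -> MISS (open row0); precharges=2
Acc 7: bank1 row4 -> MISS (open row4); precharges=3
Acc 8: bank0 row3 -> MISS (open row3); precharges=4
Acc 9: bank0 row1 -> MISS (open row1); precharges=5
Acc 10: bank1 row1 -> MISS (open row1); precharges=6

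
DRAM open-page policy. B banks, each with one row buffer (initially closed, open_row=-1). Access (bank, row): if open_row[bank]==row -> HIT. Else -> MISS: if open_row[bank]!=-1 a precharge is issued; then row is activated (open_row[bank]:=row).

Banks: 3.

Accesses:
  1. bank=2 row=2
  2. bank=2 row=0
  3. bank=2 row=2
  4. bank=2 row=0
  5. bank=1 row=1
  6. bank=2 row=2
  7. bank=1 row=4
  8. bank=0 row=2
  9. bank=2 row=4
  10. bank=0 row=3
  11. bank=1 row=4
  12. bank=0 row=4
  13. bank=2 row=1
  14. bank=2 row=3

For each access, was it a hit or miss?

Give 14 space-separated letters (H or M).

Acc 1: bank2 row2 -> MISS (open row2); precharges=0
Acc 2: bank2 row0 -> MISS (open row0); precharges=1
Acc 3: bank2 row2 -> MISS (open row2); precharges=2
Acc 4: bank2 row0 -> MISS (open row0); precharges=3
Acc 5: bank1 row1 -> MISS (open row1); precharges=3
Acc 6: bank2 row2 -> MISS (open row2); precharges=4
Acc 7: bank1 row4 -> MISS (open row4); precharges=5
Acc 8: bank0 row2 -> MISS (open row2); precharges=5
Acc 9: bank2 row4 -> MISS (open row4); precharges=6
Acc 10: bank0 row3 -> MISS (open row3); precharges=7
Acc 11: bank1 row4 -> HIT
Acc 12: bank0 row4 -> MISS (open row4); precharges=8
Acc 13: bank2 row1 -> MISS (open row1); precharges=9
Acc 14: bank2 row3 -> MISS (open row3); precharges=10

Answer: M M M M M M M M M M H M M M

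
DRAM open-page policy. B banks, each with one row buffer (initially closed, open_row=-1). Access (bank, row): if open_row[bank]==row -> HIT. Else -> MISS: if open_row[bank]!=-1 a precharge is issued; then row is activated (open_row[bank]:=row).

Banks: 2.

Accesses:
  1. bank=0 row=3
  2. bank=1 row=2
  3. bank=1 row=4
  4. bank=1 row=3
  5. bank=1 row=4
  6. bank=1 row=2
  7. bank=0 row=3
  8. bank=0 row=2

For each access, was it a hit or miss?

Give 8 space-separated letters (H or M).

Acc 1: bank0 row3 -> MISS (open row3); precharges=0
Acc 2: bank1 row2 -> MISS (open row2); precharges=0
Acc 3: bank1 row4 -> MISS (open row4); precharges=1
Acc 4: bank1 row3 -> MISS (open row3); precharges=2
Acc 5: bank1 row4 -> MISS (open row4); precharges=3
Acc 6: bank1 row2 -> MISS (open row2); precharges=4
Acc 7: bank0 row3 -> HIT
Acc 8: bank0 row2 -> MISS (open row2); precharges=5

Answer: M M M M M M H M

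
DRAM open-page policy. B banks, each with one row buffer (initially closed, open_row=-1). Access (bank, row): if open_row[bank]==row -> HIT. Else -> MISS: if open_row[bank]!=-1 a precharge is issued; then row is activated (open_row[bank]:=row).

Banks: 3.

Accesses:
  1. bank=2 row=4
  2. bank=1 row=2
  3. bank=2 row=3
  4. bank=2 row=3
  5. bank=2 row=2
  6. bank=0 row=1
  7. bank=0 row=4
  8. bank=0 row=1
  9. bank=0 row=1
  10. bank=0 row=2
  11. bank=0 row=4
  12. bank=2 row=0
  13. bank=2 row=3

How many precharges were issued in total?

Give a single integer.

Answer: 8

Derivation:
Acc 1: bank2 row4 -> MISS (open row4); precharges=0
Acc 2: bank1 row2 -> MISS (open row2); precharges=0
Acc 3: bank2 row3 -> MISS (open row3); precharges=1
Acc 4: bank2 row3 -> HIT
Acc 5: bank2 row2 -> MISS (open row2); precharges=2
Acc 6: bank0 row1 -> MISS (open row1); precharges=2
Acc 7: bank0 row4 -> MISS (open row4); precharges=3
Acc 8: bank0 row1 -> MISS (open row1); precharges=4
Acc 9: bank0 row1 -> HIT
Acc 10: bank0 row2 -> MISS (open row2); precharges=5
Acc 11: bank0 row4 -> MISS (open row4); precharges=6
Acc 12: bank2 row0 -> MISS (open row0); precharges=7
Acc 13: bank2 row3 -> MISS (open row3); precharges=8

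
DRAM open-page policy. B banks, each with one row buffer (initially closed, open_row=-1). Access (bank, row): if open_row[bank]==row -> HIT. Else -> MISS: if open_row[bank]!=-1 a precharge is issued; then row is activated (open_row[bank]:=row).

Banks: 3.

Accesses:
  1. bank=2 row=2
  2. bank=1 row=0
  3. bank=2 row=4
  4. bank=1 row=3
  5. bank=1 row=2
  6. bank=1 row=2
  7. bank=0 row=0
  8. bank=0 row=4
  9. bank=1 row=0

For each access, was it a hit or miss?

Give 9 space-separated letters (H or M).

Acc 1: bank2 row2 -> MISS (open row2); precharges=0
Acc 2: bank1 row0 -> MISS (open row0); precharges=0
Acc 3: bank2 row4 -> MISS (open row4); precharges=1
Acc 4: bank1 row3 -> MISS (open row3); precharges=2
Acc 5: bank1 row2 -> MISS (open row2); precharges=3
Acc 6: bank1 row2 -> HIT
Acc 7: bank0 row0 -> MISS (open row0); precharges=3
Acc 8: bank0 row4 -> MISS (open row4); precharges=4
Acc 9: bank1 row0 -> MISS (open row0); precharges=5

Answer: M M M M M H M M M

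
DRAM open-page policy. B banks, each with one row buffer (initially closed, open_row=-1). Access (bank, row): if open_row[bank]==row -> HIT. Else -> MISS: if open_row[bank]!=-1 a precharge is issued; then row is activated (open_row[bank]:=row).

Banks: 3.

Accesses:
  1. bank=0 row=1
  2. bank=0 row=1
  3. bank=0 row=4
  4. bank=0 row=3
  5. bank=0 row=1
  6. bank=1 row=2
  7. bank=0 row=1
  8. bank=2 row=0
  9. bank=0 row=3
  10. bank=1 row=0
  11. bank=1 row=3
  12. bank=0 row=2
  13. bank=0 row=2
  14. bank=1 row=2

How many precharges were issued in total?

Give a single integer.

Acc 1: bank0 row1 -> MISS (open row1); precharges=0
Acc 2: bank0 row1 -> HIT
Acc 3: bank0 row4 -> MISS (open row4); precharges=1
Acc 4: bank0 row3 -> MISS (open row3); precharges=2
Acc 5: bank0 row1 -> MISS (open row1); precharges=3
Acc 6: bank1 row2 -> MISS (open row2); precharges=3
Acc 7: bank0 row1 -> HIT
Acc 8: bank2 row0 -> MISS (open row0); precharges=3
Acc 9: bank0 row3 -> MISS (open row3); precharges=4
Acc 10: bank1 row0 -> MISS (open row0); precharges=5
Acc 11: bank1 row3 -> MISS (open row3); precharges=6
Acc 12: bank0 row2 -> MISS (open row2); precharges=7
Acc 13: bank0 row2 -> HIT
Acc 14: bank1 row2 -> MISS (open row2); precharges=8

Answer: 8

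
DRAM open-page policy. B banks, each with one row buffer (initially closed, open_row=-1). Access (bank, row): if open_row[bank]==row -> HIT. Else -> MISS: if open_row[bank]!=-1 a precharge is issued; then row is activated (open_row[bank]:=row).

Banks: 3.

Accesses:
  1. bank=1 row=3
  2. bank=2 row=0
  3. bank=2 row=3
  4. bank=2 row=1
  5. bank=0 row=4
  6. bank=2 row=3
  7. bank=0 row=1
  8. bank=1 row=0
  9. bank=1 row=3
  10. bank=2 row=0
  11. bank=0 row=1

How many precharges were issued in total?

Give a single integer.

Answer: 7

Derivation:
Acc 1: bank1 row3 -> MISS (open row3); precharges=0
Acc 2: bank2 row0 -> MISS (open row0); precharges=0
Acc 3: bank2 row3 -> MISS (open row3); precharges=1
Acc 4: bank2 row1 -> MISS (open row1); precharges=2
Acc 5: bank0 row4 -> MISS (open row4); precharges=2
Acc 6: bank2 row3 -> MISS (open row3); precharges=3
Acc 7: bank0 row1 -> MISS (open row1); precharges=4
Acc 8: bank1 row0 -> MISS (open row0); precharges=5
Acc 9: bank1 row3 -> MISS (open row3); precharges=6
Acc 10: bank2 row0 -> MISS (open row0); precharges=7
Acc 11: bank0 row1 -> HIT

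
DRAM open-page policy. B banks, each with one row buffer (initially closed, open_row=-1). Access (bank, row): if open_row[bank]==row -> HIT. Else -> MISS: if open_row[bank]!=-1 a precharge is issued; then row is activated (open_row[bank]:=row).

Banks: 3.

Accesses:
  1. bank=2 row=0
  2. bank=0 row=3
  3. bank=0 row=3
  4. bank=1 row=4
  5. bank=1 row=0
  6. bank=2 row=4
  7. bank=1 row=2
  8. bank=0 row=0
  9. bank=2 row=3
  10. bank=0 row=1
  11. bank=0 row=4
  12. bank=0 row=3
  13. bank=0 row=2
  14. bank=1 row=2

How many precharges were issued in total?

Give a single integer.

Acc 1: bank2 row0 -> MISS (open row0); precharges=0
Acc 2: bank0 row3 -> MISS (open row3); precharges=0
Acc 3: bank0 row3 -> HIT
Acc 4: bank1 row4 -> MISS (open row4); precharges=0
Acc 5: bank1 row0 -> MISS (open row0); precharges=1
Acc 6: bank2 row4 -> MISS (open row4); precharges=2
Acc 7: bank1 row2 -> MISS (open row2); precharges=3
Acc 8: bank0 row0 -> MISS (open row0); precharges=4
Acc 9: bank2 row3 -> MISS (open row3); precharges=5
Acc 10: bank0 row1 -> MISS (open row1); precharges=6
Acc 11: bank0 row4 -> MISS (open row4); precharges=7
Acc 12: bank0 row3 -> MISS (open row3); precharges=8
Acc 13: bank0 row2 -> MISS (open row2); precharges=9
Acc 14: bank1 row2 -> HIT

Answer: 9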